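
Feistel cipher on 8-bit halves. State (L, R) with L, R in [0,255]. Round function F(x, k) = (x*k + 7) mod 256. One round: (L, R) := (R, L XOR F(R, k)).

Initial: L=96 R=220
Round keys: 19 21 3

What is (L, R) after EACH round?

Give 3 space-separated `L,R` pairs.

Round 1 (k=19): L=220 R=59
Round 2 (k=21): L=59 R=2
Round 3 (k=3): L=2 R=54

Answer: 220,59 59,2 2,54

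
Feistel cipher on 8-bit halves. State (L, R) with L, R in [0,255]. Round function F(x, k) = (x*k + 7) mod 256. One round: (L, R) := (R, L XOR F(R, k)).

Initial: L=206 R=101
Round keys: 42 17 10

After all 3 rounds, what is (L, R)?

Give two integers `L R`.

Answer: 171 226

Derivation:
Round 1 (k=42): L=101 R=87
Round 2 (k=17): L=87 R=171
Round 3 (k=10): L=171 R=226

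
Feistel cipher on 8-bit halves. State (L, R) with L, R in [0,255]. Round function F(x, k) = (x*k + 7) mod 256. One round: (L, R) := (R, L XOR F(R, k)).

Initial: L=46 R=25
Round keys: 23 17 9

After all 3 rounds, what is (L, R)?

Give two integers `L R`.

Answer: 246 197

Derivation:
Round 1 (k=23): L=25 R=104
Round 2 (k=17): L=104 R=246
Round 3 (k=9): L=246 R=197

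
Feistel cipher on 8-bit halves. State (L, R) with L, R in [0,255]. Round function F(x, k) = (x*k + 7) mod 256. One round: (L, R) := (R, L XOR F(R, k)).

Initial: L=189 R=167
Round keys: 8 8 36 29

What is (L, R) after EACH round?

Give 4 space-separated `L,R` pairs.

Answer: 167,130 130,176 176,69 69,104

Derivation:
Round 1 (k=8): L=167 R=130
Round 2 (k=8): L=130 R=176
Round 3 (k=36): L=176 R=69
Round 4 (k=29): L=69 R=104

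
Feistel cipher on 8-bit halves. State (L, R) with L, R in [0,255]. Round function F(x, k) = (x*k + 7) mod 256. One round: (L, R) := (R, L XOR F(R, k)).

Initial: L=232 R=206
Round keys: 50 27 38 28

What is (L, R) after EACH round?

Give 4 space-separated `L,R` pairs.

Answer: 206,171 171,222 222,80 80,25

Derivation:
Round 1 (k=50): L=206 R=171
Round 2 (k=27): L=171 R=222
Round 3 (k=38): L=222 R=80
Round 4 (k=28): L=80 R=25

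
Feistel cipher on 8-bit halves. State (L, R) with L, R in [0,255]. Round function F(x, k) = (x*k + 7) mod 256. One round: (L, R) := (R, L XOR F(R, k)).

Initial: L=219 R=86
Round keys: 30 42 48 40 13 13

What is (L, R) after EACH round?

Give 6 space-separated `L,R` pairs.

Answer: 86,192 192,209 209,247 247,78 78,10 10,199

Derivation:
Round 1 (k=30): L=86 R=192
Round 2 (k=42): L=192 R=209
Round 3 (k=48): L=209 R=247
Round 4 (k=40): L=247 R=78
Round 5 (k=13): L=78 R=10
Round 6 (k=13): L=10 R=199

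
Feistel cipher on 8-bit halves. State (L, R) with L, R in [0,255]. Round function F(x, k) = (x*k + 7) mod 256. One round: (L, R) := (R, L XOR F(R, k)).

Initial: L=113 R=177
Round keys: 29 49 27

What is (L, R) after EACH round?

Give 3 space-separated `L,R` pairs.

Answer: 177,101 101,237 237,99

Derivation:
Round 1 (k=29): L=177 R=101
Round 2 (k=49): L=101 R=237
Round 3 (k=27): L=237 R=99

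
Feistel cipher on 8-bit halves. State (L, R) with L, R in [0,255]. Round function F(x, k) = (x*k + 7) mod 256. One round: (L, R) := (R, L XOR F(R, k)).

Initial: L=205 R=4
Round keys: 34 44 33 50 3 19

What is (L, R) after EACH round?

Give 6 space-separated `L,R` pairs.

Answer: 4,66 66,91 91,128 128,92 92,155 155,212

Derivation:
Round 1 (k=34): L=4 R=66
Round 2 (k=44): L=66 R=91
Round 3 (k=33): L=91 R=128
Round 4 (k=50): L=128 R=92
Round 5 (k=3): L=92 R=155
Round 6 (k=19): L=155 R=212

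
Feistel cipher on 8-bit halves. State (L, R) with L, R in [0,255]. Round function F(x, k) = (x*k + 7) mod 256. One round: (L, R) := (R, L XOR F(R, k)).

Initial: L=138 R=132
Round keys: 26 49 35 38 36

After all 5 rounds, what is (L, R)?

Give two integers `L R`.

Round 1 (k=26): L=132 R=229
Round 2 (k=49): L=229 R=88
Round 3 (k=35): L=88 R=234
Round 4 (k=38): L=234 R=155
Round 5 (k=36): L=155 R=57

Answer: 155 57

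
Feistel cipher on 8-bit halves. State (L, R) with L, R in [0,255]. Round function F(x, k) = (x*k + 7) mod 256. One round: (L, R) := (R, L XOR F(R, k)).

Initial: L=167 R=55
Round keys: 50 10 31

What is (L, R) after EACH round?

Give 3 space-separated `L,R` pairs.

Round 1 (k=50): L=55 R=98
Round 2 (k=10): L=98 R=236
Round 3 (k=31): L=236 R=249

Answer: 55,98 98,236 236,249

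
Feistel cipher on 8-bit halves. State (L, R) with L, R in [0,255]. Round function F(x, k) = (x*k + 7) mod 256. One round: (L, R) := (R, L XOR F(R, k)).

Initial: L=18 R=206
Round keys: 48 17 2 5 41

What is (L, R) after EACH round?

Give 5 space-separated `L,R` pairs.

Answer: 206,181 181,194 194,62 62,255 255,224

Derivation:
Round 1 (k=48): L=206 R=181
Round 2 (k=17): L=181 R=194
Round 3 (k=2): L=194 R=62
Round 4 (k=5): L=62 R=255
Round 5 (k=41): L=255 R=224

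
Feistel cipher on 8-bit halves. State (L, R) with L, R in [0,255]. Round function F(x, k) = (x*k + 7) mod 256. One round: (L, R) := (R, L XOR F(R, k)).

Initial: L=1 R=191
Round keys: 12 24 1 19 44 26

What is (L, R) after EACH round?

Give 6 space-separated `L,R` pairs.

Answer: 191,250 250,200 200,53 53,62 62,154 154,149

Derivation:
Round 1 (k=12): L=191 R=250
Round 2 (k=24): L=250 R=200
Round 3 (k=1): L=200 R=53
Round 4 (k=19): L=53 R=62
Round 5 (k=44): L=62 R=154
Round 6 (k=26): L=154 R=149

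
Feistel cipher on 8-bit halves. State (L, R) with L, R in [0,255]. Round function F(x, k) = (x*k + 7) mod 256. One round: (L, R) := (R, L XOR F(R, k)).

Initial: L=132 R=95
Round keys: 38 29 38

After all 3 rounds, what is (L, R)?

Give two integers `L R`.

Round 1 (k=38): L=95 R=165
Round 2 (k=29): L=165 R=231
Round 3 (k=38): L=231 R=244

Answer: 231 244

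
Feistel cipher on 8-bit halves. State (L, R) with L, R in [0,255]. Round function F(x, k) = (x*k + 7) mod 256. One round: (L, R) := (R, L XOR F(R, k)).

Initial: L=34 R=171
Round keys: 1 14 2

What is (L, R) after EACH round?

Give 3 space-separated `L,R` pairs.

Answer: 171,144 144,76 76,15

Derivation:
Round 1 (k=1): L=171 R=144
Round 2 (k=14): L=144 R=76
Round 3 (k=2): L=76 R=15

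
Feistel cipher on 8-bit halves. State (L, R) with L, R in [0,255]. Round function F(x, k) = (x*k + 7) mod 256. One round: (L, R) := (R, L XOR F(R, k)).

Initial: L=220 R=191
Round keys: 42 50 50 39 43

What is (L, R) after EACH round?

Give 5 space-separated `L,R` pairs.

Round 1 (k=42): L=191 R=129
Round 2 (k=50): L=129 R=134
Round 3 (k=50): L=134 R=178
Round 4 (k=39): L=178 R=163
Round 5 (k=43): L=163 R=218

Answer: 191,129 129,134 134,178 178,163 163,218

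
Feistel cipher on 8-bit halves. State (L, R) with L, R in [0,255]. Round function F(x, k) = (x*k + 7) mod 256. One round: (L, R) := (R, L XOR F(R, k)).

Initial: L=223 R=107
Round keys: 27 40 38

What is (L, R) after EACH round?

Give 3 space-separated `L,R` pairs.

Answer: 107,143 143,52 52,48

Derivation:
Round 1 (k=27): L=107 R=143
Round 2 (k=40): L=143 R=52
Round 3 (k=38): L=52 R=48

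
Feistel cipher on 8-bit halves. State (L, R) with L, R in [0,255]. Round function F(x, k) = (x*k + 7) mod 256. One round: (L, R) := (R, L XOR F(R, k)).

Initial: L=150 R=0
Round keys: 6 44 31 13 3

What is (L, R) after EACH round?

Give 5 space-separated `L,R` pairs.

Round 1 (k=6): L=0 R=145
Round 2 (k=44): L=145 R=243
Round 3 (k=31): L=243 R=229
Round 4 (k=13): L=229 R=91
Round 5 (k=3): L=91 R=253

Answer: 0,145 145,243 243,229 229,91 91,253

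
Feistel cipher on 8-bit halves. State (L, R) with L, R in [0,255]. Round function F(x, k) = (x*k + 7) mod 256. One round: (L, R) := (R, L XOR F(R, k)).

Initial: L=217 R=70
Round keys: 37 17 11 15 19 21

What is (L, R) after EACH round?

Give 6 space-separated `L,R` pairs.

Answer: 70,252 252,133 133,66 66,96 96,101 101,48

Derivation:
Round 1 (k=37): L=70 R=252
Round 2 (k=17): L=252 R=133
Round 3 (k=11): L=133 R=66
Round 4 (k=15): L=66 R=96
Round 5 (k=19): L=96 R=101
Round 6 (k=21): L=101 R=48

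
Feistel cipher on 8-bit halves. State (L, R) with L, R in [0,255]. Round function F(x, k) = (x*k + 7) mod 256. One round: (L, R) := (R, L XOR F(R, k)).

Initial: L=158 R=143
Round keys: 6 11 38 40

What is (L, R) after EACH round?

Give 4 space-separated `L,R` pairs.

Round 1 (k=6): L=143 R=255
Round 2 (k=11): L=255 R=115
Round 3 (k=38): L=115 R=230
Round 4 (k=40): L=230 R=132

Answer: 143,255 255,115 115,230 230,132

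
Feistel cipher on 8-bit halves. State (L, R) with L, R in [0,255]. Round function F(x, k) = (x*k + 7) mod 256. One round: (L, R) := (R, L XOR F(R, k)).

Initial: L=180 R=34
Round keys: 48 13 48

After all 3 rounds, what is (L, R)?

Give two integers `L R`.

Answer: 156 148

Derivation:
Round 1 (k=48): L=34 R=211
Round 2 (k=13): L=211 R=156
Round 3 (k=48): L=156 R=148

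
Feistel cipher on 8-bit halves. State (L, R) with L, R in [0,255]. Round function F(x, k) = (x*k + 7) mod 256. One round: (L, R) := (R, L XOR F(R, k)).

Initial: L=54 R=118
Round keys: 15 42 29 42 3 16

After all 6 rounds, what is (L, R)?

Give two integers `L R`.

Answer: 52 77

Derivation:
Round 1 (k=15): L=118 R=199
Round 2 (k=42): L=199 R=219
Round 3 (k=29): L=219 R=17
Round 4 (k=42): L=17 R=10
Round 5 (k=3): L=10 R=52
Round 6 (k=16): L=52 R=77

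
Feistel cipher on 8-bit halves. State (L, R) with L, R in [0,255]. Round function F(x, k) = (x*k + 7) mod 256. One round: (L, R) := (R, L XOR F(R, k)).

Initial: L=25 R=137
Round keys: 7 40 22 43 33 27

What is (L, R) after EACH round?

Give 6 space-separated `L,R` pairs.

Answer: 137,223 223,86 86,180 180,21 21,8 8,202

Derivation:
Round 1 (k=7): L=137 R=223
Round 2 (k=40): L=223 R=86
Round 3 (k=22): L=86 R=180
Round 4 (k=43): L=180 R=21
Round 5 (k=33): L=21 R=8
Round 6 (k=27): L=8 R=202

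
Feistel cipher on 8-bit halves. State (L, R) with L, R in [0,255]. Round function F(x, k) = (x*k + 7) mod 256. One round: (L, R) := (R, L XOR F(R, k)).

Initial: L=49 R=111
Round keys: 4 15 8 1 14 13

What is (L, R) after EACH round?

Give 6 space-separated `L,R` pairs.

Answer: 111,242 242,90 90,37 37,118 118,94 94,187

Derivation:
Round 1 (k=4): L=111 R=242
Round 2 (k=15): L=242 R=90
Round 3 (k=8): L=90 R=37
Round 4 (k=1): L=37 R=118
Round 5 (k=14): L=118 R=94
Round 6 (k=13): L=94 R=187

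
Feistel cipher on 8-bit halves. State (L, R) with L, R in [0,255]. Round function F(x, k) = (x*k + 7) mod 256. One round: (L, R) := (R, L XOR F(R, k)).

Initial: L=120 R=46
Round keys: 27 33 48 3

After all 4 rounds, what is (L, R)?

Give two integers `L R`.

Answer: 62 47

Derivation:
Round 1 (k=27): L=46 R=153
Round 2 (k=33): L=153 R=238
Round 3 (k=48): L=238 R=62
Round 4 (k=3): L=62 R=47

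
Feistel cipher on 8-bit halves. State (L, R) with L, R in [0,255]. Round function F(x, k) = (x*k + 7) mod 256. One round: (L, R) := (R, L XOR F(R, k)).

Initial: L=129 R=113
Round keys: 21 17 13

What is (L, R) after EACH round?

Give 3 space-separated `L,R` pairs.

Answer: 113,205 205,213 213,21

Derivation:
Round 1 (k=21): L=113 R=205
Round 2 (k=17): L=205 R=213
Round 3 (k=13): L=213 R=21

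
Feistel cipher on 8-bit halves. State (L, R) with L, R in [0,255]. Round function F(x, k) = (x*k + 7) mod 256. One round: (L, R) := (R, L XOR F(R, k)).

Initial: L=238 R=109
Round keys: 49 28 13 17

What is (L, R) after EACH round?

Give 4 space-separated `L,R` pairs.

Round 1 (k=49): L=109 R=10
Round 2 (k=28): L=10 R=114
Round 3 (k=13): L=114 R=219
Round 4 (k=17): L=219 R=224

Answer: 109,10 10,114 114,219 219,224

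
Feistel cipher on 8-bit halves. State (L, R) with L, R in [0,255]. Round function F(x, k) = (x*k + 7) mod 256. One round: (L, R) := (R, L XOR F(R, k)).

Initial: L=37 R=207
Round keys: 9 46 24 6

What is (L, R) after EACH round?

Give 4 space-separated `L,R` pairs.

Answer: 207,107 107,142 142,60 60,225

Derivation:
Round 1 (k=9): L=207 R=107
Round 2 (k=46): L=107 R=142
Round 3 (k=24): L=142 R=60
Round 4 (k=6): L=60 R=225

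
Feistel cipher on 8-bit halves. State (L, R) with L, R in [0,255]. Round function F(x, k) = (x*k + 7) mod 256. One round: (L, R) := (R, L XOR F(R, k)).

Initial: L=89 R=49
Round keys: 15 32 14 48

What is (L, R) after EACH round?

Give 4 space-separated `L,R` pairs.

Answer: 49,191 191,214 214,4 4,17

Derivation:
Round 1 (k=15): L=49 R=191
Round 2 (k=32): L=191 R=214
Round 3 (k=14): L=214 R=4
Round 4 (k=48): L=4 R=17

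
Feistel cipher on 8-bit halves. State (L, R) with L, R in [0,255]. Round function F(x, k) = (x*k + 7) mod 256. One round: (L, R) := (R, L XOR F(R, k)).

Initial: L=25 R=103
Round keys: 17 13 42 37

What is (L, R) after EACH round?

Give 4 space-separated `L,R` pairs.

Answer: 103,199 199,69 69,158 158,152

Derivation:
Round 1 (k=17): L=103 R=199
Round 2 (k=13): L=199 R=69
Round 3 (k=42): L=69 R=158
Round 4 (k=37): L=158 R=152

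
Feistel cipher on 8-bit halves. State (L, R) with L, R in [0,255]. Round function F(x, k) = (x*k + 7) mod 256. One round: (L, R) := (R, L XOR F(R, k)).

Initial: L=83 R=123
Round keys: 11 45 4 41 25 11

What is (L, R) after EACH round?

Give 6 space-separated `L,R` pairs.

Round 1 (k=11): L=123 R=3
Round 2 (k=45): L=3 R=245
Round 3 (k=4): L=245 R=216
Round 4 (k=41): L=216 R=106
Round 5 (k=25): L=106 R=185
Round 6 (k=11): L=185 R=144

Answer: 123,3 3,245 245,216 216,106 106,185 185,144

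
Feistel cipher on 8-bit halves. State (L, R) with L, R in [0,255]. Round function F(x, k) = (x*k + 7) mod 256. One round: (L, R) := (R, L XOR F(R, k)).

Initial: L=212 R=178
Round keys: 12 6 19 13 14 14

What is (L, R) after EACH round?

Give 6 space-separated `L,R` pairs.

Round 1 (k=12): L=178 R=139
Round 2 (k=6): L=139 R=251
Round 3 (k=19): L=251 R=35
Round 4 (k=13): L=35 R=53
Round 5 (k=14): L=53 R=206
Round 6 (k=14): L=206 R=126

Answer: 178,139 139,251 251,35 35,53 53,206 206,126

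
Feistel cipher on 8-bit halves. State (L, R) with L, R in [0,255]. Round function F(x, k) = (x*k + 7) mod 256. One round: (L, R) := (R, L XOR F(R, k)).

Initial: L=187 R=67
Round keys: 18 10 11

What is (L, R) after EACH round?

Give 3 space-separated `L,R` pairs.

Answer: 67,6 6,0 0,1

Derivation:
Round 1 (k=18): L=67 R=6
Round 2 (k=10): L=6 R=0
Round 3 (k=11): L=0 R=1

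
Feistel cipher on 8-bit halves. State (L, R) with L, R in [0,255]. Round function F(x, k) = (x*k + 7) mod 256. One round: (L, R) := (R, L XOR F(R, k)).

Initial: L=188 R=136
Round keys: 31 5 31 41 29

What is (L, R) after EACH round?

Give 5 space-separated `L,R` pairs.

Round 1 (k=31): L=136 R=195
Round 2 (k=5): L=195 R=94
Round 3 (k=31): L=94 R=170
Round 4 (k=41): L=170 R=31
Round 5 (k=29): L=31 R=32

Answer: 136,195 195,94 94,170 170,31 31,32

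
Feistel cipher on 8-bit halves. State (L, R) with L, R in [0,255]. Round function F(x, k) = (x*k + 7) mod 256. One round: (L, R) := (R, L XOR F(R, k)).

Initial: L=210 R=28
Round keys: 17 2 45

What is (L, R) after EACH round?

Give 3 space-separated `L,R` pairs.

Round 1 (k=17): L=28 R=49
Round 2 (k=2): L=49 R=117
Round 3 (k=45): L=117 R=169

Answer: 28,49 49,117 117,169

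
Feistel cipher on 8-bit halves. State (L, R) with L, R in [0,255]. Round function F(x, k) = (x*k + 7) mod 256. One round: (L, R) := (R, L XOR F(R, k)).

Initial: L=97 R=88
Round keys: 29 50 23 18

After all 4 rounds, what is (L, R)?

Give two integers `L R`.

Round 1 (k=29): L=88 R=158
Round 2 (k=50): L=158 R=187
Round 3 (k=23): L=187 R=74
Round 4 (k=18): L=74 R=128

Answer: 74 128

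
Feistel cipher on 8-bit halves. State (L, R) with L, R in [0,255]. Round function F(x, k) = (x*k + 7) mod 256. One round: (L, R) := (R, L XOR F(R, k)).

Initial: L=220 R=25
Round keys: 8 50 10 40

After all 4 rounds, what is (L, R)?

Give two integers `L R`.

Round 1 (k=8): L=25 R=19
Round 2 (k=50): L=19 R=164
Round 3 (k=10): L=164 R=124
Round 4 (k=40): L=124 R=195

Answer: 124 195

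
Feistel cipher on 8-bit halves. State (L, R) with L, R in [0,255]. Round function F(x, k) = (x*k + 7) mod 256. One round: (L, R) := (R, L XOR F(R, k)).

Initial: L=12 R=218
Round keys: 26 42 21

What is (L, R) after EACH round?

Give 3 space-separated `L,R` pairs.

Round 1 (k=26): L=218 R=39
Round 2 (k=42): L=39 R=183
Round 3 (k=21): L=183 R=45

Answer: 218,39 39,183 183,45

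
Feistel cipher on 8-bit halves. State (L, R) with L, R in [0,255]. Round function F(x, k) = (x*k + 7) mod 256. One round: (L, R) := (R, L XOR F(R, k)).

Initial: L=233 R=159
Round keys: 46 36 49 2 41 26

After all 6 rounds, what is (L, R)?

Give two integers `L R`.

Answer: 99 40

Derivation:
Round 1 (k=46): L=159 R=112
Round 2 (k=36): L=112 R=88
Round 3 (k=49): L=88 R=175
Round 4 (k=2): L=175 R=61
Round 5 (k=41): L=61 R=99
Round 6 (k=26): L=99 R=40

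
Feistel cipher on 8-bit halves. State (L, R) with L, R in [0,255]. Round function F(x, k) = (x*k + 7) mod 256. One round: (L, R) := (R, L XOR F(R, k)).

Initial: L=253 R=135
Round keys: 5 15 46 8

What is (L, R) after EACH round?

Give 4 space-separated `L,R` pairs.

Answer: 135,87 87,167 167,94 94,80

Derivation:
Round 1 (k=5): L=135 R=87
Round 2 (k=15): L=87 R=167
Round 3 (k=46): L=167 R=94
Round 4 (k=8): L=94 R=80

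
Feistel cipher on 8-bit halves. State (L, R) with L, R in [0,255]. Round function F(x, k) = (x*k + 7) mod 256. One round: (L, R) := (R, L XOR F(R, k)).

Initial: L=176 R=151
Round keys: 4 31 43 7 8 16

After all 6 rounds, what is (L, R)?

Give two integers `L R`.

Round 1 (k=4): L=151 R=211
Round 2 (k=31): L=211 R=3
Round 3 (k=43): L=3 R=91
Round 4 (k=7): L=91 R=135
Round 5 (k=8): L=135 R=100
Round 6 (k=16): L=100 R=192

Answer: 100 192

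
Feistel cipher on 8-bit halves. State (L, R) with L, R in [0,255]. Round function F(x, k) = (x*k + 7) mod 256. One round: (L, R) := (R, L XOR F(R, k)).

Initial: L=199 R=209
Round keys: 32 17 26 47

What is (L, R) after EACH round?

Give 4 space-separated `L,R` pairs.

Answer: 209,224 224,54 54,99 99,2

Derivation:
Round 1 (k=32): L=209 R=224
Round 2 (k=17): L=224 R=54
Round 3 (k=26): L=54 R=99
Round 4 (k=47): L=99 R=2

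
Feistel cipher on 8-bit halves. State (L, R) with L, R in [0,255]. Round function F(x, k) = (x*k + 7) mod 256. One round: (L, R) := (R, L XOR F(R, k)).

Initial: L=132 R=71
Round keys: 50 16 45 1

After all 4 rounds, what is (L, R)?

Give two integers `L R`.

Answer: 118 45

Derivation:
Round 1 (k=50): L=71 R=97
Round 2 (k=16): L=97 R=80
Round 3 (k=45): L=80 R=118
Round 4 (k=1): L=118 R=45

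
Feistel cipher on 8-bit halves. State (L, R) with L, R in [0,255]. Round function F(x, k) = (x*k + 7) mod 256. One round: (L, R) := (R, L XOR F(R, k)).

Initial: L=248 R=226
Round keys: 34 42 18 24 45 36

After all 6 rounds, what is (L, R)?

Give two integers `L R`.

Round 1 (k=34): L=226 R=243
Round 2 (k=42): L=243 R=7
Round 3 (k=18): L=7 R=118
Round 4 (k=24): L=118 R=16
Round 5 (k=45): L=16 R=161
Round 6 (k=36): L=161 R=187

Answer: 161 187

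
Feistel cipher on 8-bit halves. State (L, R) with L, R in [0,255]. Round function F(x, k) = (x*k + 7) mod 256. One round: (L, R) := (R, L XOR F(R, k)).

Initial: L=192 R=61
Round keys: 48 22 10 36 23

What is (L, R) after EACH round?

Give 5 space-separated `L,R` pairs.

Answer: 61,183 183,252 252,104 104,91 91,92

Derivation:
Round 1 (k=48): L=61 R=183
Round 2 (k=22): L=183 R=252
Round 3 (k=10): L=252 R=104
Round 4 (k=36): L=104 R=91
Round 5 (k=23): L=91 R=92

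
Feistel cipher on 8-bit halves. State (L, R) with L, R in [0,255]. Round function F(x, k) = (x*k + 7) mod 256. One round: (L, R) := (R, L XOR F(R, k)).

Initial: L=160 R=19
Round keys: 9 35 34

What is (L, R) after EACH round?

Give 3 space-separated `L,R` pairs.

Answer: 19,18 18,110 110,177

Derivation:
Round 1 (k=9): L=19 R=18
Round 2 (k=35): L=18 R=110
Round 3 (k=34): L=110 R=177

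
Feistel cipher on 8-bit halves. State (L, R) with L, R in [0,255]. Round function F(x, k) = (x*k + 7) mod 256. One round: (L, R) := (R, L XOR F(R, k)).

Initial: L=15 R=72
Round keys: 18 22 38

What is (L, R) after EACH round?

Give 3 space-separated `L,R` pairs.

Round 1 (k=18): L=72 R=24
Round 2 (k=22): L=24 R=95
Round 3 (k=38): L=95 R=57

Answer: 72,24 24,95 95,57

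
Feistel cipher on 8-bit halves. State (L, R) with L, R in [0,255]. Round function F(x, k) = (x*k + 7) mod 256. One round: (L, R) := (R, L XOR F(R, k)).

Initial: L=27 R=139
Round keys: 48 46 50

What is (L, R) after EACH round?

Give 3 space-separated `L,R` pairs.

Round 1 (k=48): L=139 R=12
Round 2 (k=46): L=12 R=164
Round 3 (k=50): L=164 R=3

Answer: 139,12 12,164 164,3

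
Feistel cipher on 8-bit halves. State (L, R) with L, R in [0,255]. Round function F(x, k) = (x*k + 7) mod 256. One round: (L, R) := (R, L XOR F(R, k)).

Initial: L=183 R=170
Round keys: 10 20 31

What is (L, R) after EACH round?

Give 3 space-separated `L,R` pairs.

Round 1 (k=10): L=170 R=28
Round 2 (k=20): L=28 R=157
Round 3 (k=31): L=157 R=22

Answer: 170,28 28,157 157,22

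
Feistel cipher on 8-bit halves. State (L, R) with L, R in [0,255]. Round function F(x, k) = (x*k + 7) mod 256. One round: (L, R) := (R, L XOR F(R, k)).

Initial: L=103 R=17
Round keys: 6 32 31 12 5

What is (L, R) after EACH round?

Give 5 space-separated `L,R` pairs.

Round 1 (k=6): L=17 R=10
Round 2 (k=32): L=10 R=86
Round 3 (k=31): L=86 R=123
Round 4 (k=12): L=123 R=157
Round 5 (k=5): L=157 R=99

Answer: 17,10 10,86 86,123 123,157 157,99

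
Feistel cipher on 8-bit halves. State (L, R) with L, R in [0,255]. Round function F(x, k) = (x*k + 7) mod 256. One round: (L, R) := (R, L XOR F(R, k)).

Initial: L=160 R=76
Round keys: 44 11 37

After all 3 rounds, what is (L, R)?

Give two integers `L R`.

Round 1 (k=44): L=76 R=183
Round 2 (k=11): L=183 R=168
Round 3 (k=37): L=168 R=248

Answer: 168 248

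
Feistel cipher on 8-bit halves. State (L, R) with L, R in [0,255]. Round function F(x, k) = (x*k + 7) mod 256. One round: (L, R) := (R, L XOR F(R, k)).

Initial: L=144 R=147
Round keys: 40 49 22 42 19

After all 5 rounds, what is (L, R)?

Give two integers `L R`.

Round 1 (k=40): L=147 R=111
Round 2 (k=49): L=111 R=213
Round 3 (k=22): L=213 R=58
Round 4 (k=42): L=58 R=94
Round 5 (k=19): L=94 R=59

Answer: 94 59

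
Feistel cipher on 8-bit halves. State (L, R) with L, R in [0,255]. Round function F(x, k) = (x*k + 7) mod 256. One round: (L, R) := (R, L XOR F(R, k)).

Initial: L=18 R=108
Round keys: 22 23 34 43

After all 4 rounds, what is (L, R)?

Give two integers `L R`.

Round 1 (k=22): L=108 R=93
Round 2 (k=23): L=93 R=14
Round 3 (k=34): L=14 R=190
Round 4 (k=43): L=190 R=255

Answer: 190 255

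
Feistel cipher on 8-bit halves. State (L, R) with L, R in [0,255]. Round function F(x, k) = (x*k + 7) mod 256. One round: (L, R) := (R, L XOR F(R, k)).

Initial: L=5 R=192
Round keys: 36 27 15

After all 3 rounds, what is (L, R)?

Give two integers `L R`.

Round 1 (k=36): L=192 R=2
Round 2 (k=27): L=2 R=253
Round 3 (k=15): L=253 R=216

Answer: 253 216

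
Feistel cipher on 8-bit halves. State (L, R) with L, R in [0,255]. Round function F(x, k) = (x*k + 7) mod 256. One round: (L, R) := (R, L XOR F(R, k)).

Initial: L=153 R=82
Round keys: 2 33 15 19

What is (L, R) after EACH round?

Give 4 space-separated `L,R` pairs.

Answer: 82,50 50,43 43,190 190,10

Derivation:
Round 1 (k=2): L=82 R=50
Round 2 (k=33): L=50 R=43
Round 3 (k=15): L=43 R=190
Round 4 (k=19): L=190 R=10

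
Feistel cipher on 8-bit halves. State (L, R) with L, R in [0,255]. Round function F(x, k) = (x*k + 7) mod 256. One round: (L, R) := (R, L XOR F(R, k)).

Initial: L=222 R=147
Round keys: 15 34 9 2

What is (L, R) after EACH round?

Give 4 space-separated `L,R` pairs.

Round 1 (k=15): L=147 R=122
Round 2 (k=34): L=122 R=168
Round 3 (k=9): L=168 R=149
Round 4 (k=2): L=149 R=153

Answer: 147,122 122,168 168,149 149,153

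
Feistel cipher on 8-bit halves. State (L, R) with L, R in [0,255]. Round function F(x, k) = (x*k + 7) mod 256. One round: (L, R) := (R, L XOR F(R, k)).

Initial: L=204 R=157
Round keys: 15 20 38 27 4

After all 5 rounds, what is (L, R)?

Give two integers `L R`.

Answer: 140 210

Derivation:
Round 1 (k=15): L=157 R=246
Round 2 (k=20): L=246 R=162
Round 3 (k=38): L=162 R=229
Round 4 (k=27): L=229 R=140
Round 5 (k=4): L=140 R=210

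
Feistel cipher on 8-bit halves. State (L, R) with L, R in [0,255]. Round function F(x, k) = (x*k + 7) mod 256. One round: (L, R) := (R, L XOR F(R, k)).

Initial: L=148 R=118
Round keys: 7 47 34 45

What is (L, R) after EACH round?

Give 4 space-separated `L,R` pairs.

Answer: 118,213 213,84 84,250 250,173

Derivation:
Round 1 (k=7): L=118 R=213
Round 2 (k=47): L=213 R=84
Round 3 (k=34): L=84 R=250
Round 4 (k=45): L=250 R=173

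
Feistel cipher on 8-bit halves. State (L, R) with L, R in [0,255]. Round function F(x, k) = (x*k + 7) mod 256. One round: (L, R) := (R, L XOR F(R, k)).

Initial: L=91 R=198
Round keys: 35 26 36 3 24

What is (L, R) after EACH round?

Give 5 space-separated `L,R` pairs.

Round 1 (k=35): L=198 R=66
Round 2 (k=26): L=66 R=125
Round 3 (k=36): L=125 R=217
Round 4 (k=3): L=217 R=239
Round 5 (k=24): L=239 R=182

Answer: 198,66 66,125 125,217 217,239 239,182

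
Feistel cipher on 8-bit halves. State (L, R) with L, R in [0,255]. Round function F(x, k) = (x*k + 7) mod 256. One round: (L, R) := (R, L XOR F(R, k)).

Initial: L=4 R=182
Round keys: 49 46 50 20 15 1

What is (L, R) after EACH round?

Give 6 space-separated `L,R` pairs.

Answer: 182,217 217,179 179,36 36,100 100,199 199,170

Derivation:
Round 1 (k=49): L=182 R=217
Round 2 (k=46): L=217 R=179
Round 3 (k=50): L=179 R=36
Round 4 (k=20): L=36 R=100
Round 5 (k=15): L=100 R=199
Round 6 (k=1): L=199 R=170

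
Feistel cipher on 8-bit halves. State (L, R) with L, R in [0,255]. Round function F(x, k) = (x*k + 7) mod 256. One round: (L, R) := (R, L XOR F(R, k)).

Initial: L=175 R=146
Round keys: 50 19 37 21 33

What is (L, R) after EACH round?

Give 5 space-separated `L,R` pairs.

Answer: 146,36 36,33 33,232 232,46 46,29

Derivation:
Round 1 (k=50): L=146 R=36
Round 2 (k=19): L=36 R=33
Round 3 (k=37): L=33 R=232
Round 4 (k=21): L=232 R=46
Round 5 (k=33): L=46 R=29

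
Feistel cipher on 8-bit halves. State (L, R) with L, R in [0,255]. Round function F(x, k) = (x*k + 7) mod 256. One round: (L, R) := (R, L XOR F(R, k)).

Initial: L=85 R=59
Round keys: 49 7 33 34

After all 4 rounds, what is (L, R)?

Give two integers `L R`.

Round 1 (k=49): L=59 R=7
Round 2 (k=7): L=7 R=3
Round 3 (k=33): L=3 R=109
Round 4 (k=34): L=109 R=130

Answer: 109 130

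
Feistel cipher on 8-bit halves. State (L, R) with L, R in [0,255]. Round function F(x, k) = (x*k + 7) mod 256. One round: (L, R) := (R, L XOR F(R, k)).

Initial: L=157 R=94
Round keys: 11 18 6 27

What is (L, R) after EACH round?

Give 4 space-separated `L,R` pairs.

Round 1 (k=11): L=94 R=140
Round 2 (k=18): L=140 R=129
Round 3 (k=6): L=129 R=129
Round 4 (k=27): L=129 R=35

Answer: 94,140 140,129 129,129 129,35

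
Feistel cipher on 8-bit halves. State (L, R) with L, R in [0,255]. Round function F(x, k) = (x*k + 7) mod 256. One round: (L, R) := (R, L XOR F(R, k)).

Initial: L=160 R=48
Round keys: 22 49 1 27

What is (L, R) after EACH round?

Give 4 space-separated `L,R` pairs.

Round 1 (k=22): L=48 R=135
Round 2 (k=49): L=135 R=238
Round 3 (k=1): L=238 R=114
Round 4 (k=27): L=114 R=227

Answer: 48,135 135,238 238,114 114,227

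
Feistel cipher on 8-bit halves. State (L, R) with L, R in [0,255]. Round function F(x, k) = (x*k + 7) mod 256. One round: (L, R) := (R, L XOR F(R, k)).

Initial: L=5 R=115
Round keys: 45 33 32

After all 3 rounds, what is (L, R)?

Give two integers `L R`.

Round 1 (k=45): L=115 R=59
Round 2 (k=33): L=59 R=209
Round 3 (k=32): L=209 R=28

Answer: 209 28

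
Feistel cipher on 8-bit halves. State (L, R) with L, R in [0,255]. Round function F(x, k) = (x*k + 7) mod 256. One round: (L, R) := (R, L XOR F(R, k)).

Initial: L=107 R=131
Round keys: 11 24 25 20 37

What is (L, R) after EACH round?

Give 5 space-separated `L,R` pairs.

Answer: 131,195 195,204 204,48 48,11 11,174

Derivation:
Round 1 (k=11): L=131 R=195
Round 2 (k=24): L=195 R=204
Round 3 (k=25): L=204 R=48
Round 4 (k=20): L=48 R=11
Round 5 (k=37): L=11 R=174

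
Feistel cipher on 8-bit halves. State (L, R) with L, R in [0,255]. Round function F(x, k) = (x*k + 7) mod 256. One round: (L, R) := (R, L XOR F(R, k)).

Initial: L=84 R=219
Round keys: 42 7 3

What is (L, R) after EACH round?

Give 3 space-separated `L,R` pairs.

Answer: 219,161 161,181 181,135

Derivation:
Round 1 (k=42): L=219 R=161
Round 2 (k=7): L=161 R=181
Round 3 (k=3): L=181 R=135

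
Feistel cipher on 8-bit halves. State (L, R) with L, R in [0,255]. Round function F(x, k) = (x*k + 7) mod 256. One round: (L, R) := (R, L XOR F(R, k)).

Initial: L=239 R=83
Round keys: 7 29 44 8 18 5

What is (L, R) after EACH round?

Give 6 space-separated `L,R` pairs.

Round 1 (k=7): L=83 R=163
Round 2 (k=29): L=163 R=45
Round 3 (k=44): L=45 R=96
Round 4 (k=8): L=96 R=42
Round 5 (k=18): L=42 R=155
Round 6 (k=5): L=155 R=36

Answer: 83,163 163,45 45,96 96,42 42,155 155,36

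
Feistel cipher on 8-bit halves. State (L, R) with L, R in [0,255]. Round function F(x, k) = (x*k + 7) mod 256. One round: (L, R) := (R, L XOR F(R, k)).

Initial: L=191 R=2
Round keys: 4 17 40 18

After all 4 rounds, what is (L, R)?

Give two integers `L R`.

Round 1 (k=4): L=2 R=176
Round 2 (k=17): L=176 R=181
Round 3 (k=40): L=181 R=255
Round 4 (k=18): L=255 R=64

Answer: 255 64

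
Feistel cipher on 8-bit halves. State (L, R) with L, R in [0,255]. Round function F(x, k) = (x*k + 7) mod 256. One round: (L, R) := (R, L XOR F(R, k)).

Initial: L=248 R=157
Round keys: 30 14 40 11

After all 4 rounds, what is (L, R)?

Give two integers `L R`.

Round 1 (k=30): L=157 R=149
Round 2 (k=14): L=149 R=176
Round 3 (k=40): L=176 R=18
Round 4 (k=11): L=18 R=125

Answer: 18 125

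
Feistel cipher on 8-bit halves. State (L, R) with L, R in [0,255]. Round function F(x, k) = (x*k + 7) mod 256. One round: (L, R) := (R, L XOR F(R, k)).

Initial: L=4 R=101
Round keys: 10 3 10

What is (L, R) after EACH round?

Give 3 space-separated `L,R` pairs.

Round 1 (k=10): L=101 R=253
Round 2 (k=3): L=253 R=155
Round 3 (k=10): L=155 R=232

Answer: 101,253 253,155 155,232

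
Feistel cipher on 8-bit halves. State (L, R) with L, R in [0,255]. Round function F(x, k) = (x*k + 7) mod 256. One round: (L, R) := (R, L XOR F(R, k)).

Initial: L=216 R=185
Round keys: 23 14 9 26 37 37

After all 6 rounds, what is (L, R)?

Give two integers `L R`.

Round 1 (k=23): L=185 R=126
Round 2 (k=14): L=126 R=82
Round 3 (k=9): L=82 R=151
Round 4 (k=26): L=151 R=15
Round 5 (k=37): L=15 R=165
Round 6 (k=37): L=165 R=239

Answer: 165 239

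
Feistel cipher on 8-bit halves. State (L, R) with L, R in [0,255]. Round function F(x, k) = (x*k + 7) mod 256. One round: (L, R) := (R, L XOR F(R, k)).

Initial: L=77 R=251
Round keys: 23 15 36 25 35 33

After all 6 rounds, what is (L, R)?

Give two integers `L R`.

Answer: 121 124

Derivation:
Round 1 (k=23): L=251 R=217
Round 2 (k=15): L=217 R=69
Round 3 (k=36): L=69 R=98
Round 4 (k=25): L=98 R=220
Round 5 (k=35): L=220 R=121
Round 6 (k=33): L=121 R=124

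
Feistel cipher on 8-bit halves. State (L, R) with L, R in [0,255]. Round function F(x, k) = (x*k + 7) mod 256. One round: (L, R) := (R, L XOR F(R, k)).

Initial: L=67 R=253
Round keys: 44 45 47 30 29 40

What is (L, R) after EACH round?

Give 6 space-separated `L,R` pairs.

Round 1 (k=44): L=253 R=192
Round 2 (k=45): L=192 R=58
Round 3 (k=47): L=58 R=109
Round 4 (k=30): L=109 R=247
Round 5 (k=29): L=247 R=111
Round 6 (k=40): L=111 R=168

Answer: 253,192 192,58 58,109 109,247 247,111 111,168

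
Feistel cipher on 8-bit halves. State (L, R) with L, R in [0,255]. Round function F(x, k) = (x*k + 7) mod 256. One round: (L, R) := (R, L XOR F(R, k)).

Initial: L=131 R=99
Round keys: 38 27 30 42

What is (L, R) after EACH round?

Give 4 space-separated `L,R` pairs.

Answer: 99,58 58,70 70,1 1,119

Derivation:
Round 1 (k=38): L=99 R=58
Round 2 (k=27): L=58 R=70
Round 3 (k=30): L=70 R=1
Round 4 (k=42): L=1 R=119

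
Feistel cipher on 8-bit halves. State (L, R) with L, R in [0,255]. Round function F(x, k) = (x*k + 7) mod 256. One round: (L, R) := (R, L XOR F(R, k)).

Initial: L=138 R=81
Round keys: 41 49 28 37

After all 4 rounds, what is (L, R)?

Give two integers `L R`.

Round 1 (k=41): L=81 R=138
Round 2 (k=49): L=138 R=32
Round 3 (k=28): L=32 R=13
Round 4 (k=37): L=13 R=200

Answer: 13 200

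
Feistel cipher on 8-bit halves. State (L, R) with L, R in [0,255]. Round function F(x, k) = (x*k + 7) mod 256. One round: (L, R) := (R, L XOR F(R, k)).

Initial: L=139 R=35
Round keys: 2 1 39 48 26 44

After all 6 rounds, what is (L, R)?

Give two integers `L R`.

Answer: 94 22

Derivation:
Round 1 (k=2): L=35 R=198
Round 2 (k=1): L=198 R=238
Round 3 (k=39): L=238 R=143
Round 4 (k=48): L=143 R=57
Round 5 (k=26): L=57 R=94
Round 6 (k=44): L=94 R=22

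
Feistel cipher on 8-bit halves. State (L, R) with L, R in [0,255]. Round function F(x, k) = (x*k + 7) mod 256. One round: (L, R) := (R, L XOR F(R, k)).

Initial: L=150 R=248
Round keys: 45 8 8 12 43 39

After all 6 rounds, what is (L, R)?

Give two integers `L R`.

Round 1 (k=45): L=248 R=9
Round 2 (k=8): L=9 R=183
Round 3 (k=8): L=183 R=182
Round 4 (k=12): L=182 R=56
Round 5 (k=43): L=56 R=217
Round 6 (k=39): L=217 R=46

Answer: 217 46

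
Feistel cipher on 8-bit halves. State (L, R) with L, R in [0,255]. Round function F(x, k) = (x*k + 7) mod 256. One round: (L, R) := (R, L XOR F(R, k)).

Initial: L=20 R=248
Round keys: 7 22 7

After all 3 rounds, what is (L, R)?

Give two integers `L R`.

Round 1 (k=7): L=248 R=219
Round 2 (k=22): L=219 R=33
Round 3 (k=7): L=33 R=53

Answer: 33 53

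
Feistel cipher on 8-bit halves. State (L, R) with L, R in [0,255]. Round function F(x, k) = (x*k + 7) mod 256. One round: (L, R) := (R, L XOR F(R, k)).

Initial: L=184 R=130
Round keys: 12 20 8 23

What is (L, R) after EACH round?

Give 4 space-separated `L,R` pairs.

Answer: 130,167 167,145 145,40 40,14

Derivation:
Round 1 (k=12): L=130 R=167
Round 2 (k=20): L=167 R=145
Round 3 (k=8): L=145 R=40
Round 4 (k=23): L=40 R=14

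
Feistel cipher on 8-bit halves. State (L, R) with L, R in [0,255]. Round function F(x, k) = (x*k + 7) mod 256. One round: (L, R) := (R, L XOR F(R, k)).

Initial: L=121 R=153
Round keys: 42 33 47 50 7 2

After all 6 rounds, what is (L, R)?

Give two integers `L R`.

Answer: 169 182

Derivation:
Round 1 (k=42): L=153 R=88
Round 2 (k=33): L=88 R=198
Round 3 (k=47): L=198 R=57
Round 4 (k=50): L=57 R=239
Round 5 (k=7): L=239 R=169
Round 6 (k=2): L=169 R=182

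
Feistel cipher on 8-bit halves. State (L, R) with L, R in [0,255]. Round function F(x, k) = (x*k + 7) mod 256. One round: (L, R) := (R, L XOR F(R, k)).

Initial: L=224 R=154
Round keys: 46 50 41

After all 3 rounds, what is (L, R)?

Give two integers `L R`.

Answer: 167 149

Derivation:
Round 1 (k=46): L=154 R=83
Round 2 (k=50): L=83 R=167
Round 3 (k=41): L=167 R=149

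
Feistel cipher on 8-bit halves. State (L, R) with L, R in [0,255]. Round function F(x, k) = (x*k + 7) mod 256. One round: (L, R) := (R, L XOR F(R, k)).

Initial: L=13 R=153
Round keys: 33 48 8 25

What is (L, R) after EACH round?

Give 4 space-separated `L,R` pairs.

Round 1 (k=33): L=153 R=205
Round 2 (k=48): L=205 R=238
Round 3 (k=8): L=238 R=186
Round 4 (k=25): L=186 R=223

Answer: 153,205 205,238 238,186 186,223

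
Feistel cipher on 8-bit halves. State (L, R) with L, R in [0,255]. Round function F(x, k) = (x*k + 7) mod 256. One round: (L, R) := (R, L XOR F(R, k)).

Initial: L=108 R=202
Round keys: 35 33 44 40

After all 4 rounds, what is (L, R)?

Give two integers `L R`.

Answer: 54 77

Derivation:
Round 1 (k=35): L=202 R=201
Round 2 (k=33): L=201 R=58
Round 3 (k=44): L=58 R=54
Round 4 (k=40): L=54 R=77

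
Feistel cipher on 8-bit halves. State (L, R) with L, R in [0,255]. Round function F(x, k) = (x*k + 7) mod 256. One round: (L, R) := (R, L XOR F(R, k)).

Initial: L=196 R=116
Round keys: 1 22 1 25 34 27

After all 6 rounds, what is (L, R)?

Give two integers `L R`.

Answer: 70 238

Derivation:
Round 1 (k=1): L=116 R=191
Round 2 (k=22): L=191 R=5
Round 3 (k=1): L=5 R=179
Round 4 (k=25): L=179 R=135
Round 5 (k=34): L=135 R=70
Round 6 (k=27): L=70 R=238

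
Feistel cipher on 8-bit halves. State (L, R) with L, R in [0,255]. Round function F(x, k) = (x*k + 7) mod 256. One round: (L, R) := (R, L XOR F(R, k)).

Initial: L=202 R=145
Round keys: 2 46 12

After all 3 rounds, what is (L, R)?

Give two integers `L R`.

Answer: 64 228

Derivation:
Round 1 (k=2): L=145 R=227
Round 2 (k=46): L=227 R=64
Round 3 (k=12): L=64 R=228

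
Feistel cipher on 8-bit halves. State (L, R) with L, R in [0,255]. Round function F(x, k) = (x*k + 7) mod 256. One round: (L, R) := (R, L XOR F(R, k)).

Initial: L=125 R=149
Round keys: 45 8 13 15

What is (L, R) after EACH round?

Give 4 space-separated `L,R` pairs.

Answer: 149,69 69,186 186,60 60,49

Derivation:
Round 1 (k=45): L=149 R=69
Round 2 (k=8): L=69 R=186
Round 3 (k=13): L=186 R=60
Round 4 (k=15): L=60 R=49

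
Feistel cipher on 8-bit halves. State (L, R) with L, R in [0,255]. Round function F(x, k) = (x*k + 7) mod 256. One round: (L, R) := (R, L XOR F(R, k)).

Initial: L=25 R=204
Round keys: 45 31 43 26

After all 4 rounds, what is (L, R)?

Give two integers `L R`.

Answer: 72 214

Derivation:
Round 1 (k=45): L=204 R=250
Round 2 (k=31): L=250 R=129
Round 3 (k=43): L=129 R=72
Round 4 (k=26): L=72 R=214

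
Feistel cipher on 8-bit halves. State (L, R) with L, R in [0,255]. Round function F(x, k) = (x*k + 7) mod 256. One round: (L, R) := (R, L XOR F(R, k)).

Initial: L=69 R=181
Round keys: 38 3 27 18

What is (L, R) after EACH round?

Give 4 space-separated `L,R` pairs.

Round 1 (k=38): L=181 R=160
Round 2 (k=3): L=160 R=82
Round 3 (k=27): L=82 R=13
Round 4 (k=18): L=13 R=163

Answer: 181,160 160,82 82,13 13,163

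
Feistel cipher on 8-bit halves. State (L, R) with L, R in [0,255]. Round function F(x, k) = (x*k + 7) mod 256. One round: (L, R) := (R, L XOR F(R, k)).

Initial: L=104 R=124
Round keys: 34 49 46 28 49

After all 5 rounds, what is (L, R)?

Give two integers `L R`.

Answer: 37 72

Derivation:
Round 1 (k=34): L=124 R=23
Round 2 (k=49): L=23 R=18
Round 3 (k=46): L=18 R=84
Round 4 (k=28): L=84 R=37
Round 5 (k=49): L=37 R=72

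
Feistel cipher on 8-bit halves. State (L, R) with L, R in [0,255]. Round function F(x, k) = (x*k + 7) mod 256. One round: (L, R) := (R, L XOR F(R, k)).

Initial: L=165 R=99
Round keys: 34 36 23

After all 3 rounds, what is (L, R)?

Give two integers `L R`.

Answer: 68 171

Derivation:
Round 1 (k=34): L=99 R=136
Round 2 (k=36): L=136 R=68
Round 3 (k=23): L=68 R=171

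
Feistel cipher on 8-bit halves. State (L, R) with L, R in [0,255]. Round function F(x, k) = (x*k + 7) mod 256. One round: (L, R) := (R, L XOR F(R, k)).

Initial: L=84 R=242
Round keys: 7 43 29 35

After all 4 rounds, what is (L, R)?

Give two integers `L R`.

Answer: 70 233

Derivation:
Round 1 (k=7): L=242 R=241
Round 2 (k=43): L=241 R=112
Round 3 (k=29): L=112 R=70
Round 4 (k=35): L=70 R=233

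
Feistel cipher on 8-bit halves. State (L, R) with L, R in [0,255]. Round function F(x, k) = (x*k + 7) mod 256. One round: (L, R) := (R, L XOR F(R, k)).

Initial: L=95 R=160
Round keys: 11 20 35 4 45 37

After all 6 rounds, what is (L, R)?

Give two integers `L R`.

Answer: 19 22

Derivation:
Round 1 (k=11): L=160 R=184
Round 2 (k=20): L=184 R=199
Round 3 (k=35): L=199 R=132
Round 4 (k=4): L=132 R=208
Round 5 (k=45): L=208 R=19
Round 6 (k=37): L=19 R=22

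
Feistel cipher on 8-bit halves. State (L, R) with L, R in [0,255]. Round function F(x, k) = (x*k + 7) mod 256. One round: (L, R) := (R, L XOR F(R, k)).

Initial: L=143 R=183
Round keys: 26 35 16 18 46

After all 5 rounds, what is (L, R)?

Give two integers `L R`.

Round 1 (k=26): L=183 R=18
Round 2 (k=35): L=18 R=202
Round 3 (k=16): L=202 R=181
Round 4 (k=18): L=181 R=11
Round 5 (k=46): L=11 R=180

Answer: 11 180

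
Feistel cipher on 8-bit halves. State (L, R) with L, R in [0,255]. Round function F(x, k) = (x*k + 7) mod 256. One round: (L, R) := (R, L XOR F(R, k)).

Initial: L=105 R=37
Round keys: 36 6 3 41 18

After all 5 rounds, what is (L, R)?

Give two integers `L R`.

Answer: 204 132

Derivation:
Round 1 (k=36): L=37 R=82
Round 2 (k=6): L=82 R=214
Round 3 (k=3): L=214 R=219
Round 4 (k=41): L=219 R=204
Round 5 (k=18): L=204 R=132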